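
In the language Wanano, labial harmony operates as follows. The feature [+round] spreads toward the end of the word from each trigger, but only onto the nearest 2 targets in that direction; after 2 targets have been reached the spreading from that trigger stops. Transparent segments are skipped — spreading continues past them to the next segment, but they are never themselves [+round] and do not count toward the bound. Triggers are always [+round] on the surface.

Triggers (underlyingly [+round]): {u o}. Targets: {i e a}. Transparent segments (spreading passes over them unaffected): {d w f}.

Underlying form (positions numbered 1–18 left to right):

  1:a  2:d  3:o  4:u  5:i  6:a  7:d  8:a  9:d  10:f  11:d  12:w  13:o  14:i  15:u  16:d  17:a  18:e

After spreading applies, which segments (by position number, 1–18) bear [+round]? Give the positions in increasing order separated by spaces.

From /o/ at 3 rightward: 4 /u/ is itself a trigger — this domain ends here.
From /u/ at 4 rightward: 5 /i/ → [+round]; 6 /a/ → [+round]; bound reached.
From /o/ at 13 rightward: 14 /i/ → [+round]; 15 /u/ is itself a trigger — this domain ends here.
From /u/ at 15 rightward: 16 /d/ transparent; 17 /a/ → [+round]; 18 /e/ → [+round]; bound reached.
Targets with no active source: positions 1 8 stay [-round].

3 4 5 6 13 14 15 17 18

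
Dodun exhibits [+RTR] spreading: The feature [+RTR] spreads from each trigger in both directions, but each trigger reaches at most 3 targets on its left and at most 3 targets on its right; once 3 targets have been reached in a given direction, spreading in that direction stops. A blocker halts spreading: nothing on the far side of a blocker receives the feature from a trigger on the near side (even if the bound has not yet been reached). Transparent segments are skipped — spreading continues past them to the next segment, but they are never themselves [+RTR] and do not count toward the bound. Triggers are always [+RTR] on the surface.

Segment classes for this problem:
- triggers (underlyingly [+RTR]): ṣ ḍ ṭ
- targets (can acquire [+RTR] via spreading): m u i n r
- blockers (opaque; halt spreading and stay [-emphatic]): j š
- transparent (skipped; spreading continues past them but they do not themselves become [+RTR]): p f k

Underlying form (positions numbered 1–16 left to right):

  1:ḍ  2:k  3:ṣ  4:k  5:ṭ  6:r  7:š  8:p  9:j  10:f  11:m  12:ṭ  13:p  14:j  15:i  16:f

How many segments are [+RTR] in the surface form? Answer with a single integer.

6

From /ḍ/ at 1 rightward: 2 /k/ transparent; 3 /ṣ/ is itself a trigger — this domain ends here.
From /ḍ/ at 1 leftward: word edge.
From /ṣ/ at 3 rightward: 4 /k/ transparent; 5 /ṭ/ is itself a trigger — this domain ends here.
From /ṣ/ at 3 leftward: 2 /k/ transparent; 1 /ḍ/ is itself a trigger — this domain ends here.
From /ṭ/ at 5 rightward: 6 /r/ → [+RTR]; 7 /š/ blocks.
From /ṭ/ at 5 leftward: 4 /k/ transparent; 3 /ṣ/ is itself a trigger — this domain ends here.
From /ṭ/ at 12 rightward: 13 /p/ transparent; 14 /j/ blocks.
From /ṭ/ at 12 leftward: 11 /m/ → [+RTR]; 10 /f/ transparent; 9 /j/ blocks.
Target with no active source: position 15 stays [-emphatic].
[+RTR] positions on the surface: 1 3 5 6 11 12.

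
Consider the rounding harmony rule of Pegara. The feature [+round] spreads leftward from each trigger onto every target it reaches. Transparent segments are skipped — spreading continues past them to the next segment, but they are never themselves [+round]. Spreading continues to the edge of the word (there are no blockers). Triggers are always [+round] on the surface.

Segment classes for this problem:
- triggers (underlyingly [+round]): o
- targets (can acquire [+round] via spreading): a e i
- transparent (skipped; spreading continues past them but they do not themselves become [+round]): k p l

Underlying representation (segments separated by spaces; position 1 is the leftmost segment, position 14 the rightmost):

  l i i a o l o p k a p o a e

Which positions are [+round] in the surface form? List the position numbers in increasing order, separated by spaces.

2 3 4 5 7 10 12

From /o/ at 5 leftward: 4 /a/ → [+round]; 3 /i/ → [+round]; 2 /i/ → [+round]; 1 /l/ transparent; word edge.
From /o/ at 7 leftward: 6 /l/ transparent; 5 /o/ is itself a trigger — this domain ends here.
From /o/ at 12 leftward: 11 /p/ transparent; 10 /a/ → [+round]; 9 /k/ transparent; 8 /p/ transparent; 7 /o/ is itself a trigger — this domain ends here.
Targets with no active source: positions 13 14 stay [-round].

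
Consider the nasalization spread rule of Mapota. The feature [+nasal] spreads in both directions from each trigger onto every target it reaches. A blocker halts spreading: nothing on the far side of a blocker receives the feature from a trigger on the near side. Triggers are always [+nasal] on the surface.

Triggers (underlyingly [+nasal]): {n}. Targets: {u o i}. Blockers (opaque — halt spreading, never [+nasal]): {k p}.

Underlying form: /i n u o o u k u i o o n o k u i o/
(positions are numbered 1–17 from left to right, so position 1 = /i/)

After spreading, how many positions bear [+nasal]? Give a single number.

From /n/ at 2 rightward: 3 /u/ → [+nasal]; 4 /o/ → [+nasal]; 5 /o/ → [+nasal]; 6 /u/ → [+nasal]; 7 /k/ blocks.
From /n/ at 2 leftward: 1 /i/ → [+nasal]; word edge.
From /n/ at 12 rightward: 13 /o/ → [+nasal]; 14 /k/ blocks.
From /n/ at 12 leftward: 11 /o/ → [+nasal]; 10 /o/ → [+nasal]; 9 /i/ → [+nasal]; 8 /u/ → [+nasal]; 7 /k/ blocks.
Targets with no active source: positions 15 16 17 stay [-nasal].
[+nasal] positions on the surface: 1 2 3 4 5 6 8 9 10 11 12 13.

12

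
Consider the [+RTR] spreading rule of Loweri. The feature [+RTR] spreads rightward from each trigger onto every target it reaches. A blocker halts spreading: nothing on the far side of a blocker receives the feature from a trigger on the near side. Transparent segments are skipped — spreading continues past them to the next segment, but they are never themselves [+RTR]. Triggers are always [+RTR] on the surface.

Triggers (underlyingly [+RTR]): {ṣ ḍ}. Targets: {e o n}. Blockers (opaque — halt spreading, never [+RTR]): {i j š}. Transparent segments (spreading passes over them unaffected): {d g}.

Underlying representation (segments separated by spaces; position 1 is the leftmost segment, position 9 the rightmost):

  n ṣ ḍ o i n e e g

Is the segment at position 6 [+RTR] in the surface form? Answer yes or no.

From /ṣ/ at 2 rightward: 3 /ḍ/ is itself a trigger — this domain ends here.
From /ḍ/ at 3 rightward: 4 /o/ → [+RTR]; 5 /i/ blocks.
Targets with no active source: positions 1 6 7 8 stay [-emphatic].
[+RTR] positions on the surface: 2 3 4.

no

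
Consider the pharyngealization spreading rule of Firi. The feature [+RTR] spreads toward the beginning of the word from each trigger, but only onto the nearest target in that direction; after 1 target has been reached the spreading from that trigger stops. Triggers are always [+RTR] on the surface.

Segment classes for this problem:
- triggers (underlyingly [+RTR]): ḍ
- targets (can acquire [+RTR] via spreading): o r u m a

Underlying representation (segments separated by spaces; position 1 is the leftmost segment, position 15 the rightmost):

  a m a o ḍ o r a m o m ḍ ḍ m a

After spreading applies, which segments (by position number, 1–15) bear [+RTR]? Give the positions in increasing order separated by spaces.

4 5 11 12 13

From /ḍ/ at 5 leftward: 4 /o/ → [+RTR]; bound reached.
From /ḍ/ at 12 leftward: 11 /m/ → [+RTR]; bound reached.
From /ḍ/ at 13 leftward: 12 /ḍ/ is itself a trigger — this domain ends here.
Targets with no active source: positions 1 2 3 6 7 8 9 10 14 15 stay [-emphatic].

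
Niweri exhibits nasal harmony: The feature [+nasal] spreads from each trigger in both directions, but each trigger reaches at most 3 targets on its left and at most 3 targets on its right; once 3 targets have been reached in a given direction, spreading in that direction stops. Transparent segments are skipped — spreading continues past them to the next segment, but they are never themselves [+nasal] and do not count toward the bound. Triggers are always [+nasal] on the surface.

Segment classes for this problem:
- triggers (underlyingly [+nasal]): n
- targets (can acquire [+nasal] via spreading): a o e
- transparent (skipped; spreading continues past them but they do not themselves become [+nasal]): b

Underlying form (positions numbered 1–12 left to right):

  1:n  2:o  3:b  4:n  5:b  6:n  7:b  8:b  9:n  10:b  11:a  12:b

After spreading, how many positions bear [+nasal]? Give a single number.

6

From /n/ at 1 rightward: 2 /o/ → [+nasal]; 3 /b/ transparent; 4 /n/ is itself a trigger — this domain ends here.
From /n/ at 1 leftward: word edge.
From /n/ at 4 rightward: 5 /b/ transparent; 6 /n/ is itself a trigger — this domain ends here.
From /n/ at 4 leftward: 3 /b/ transparent; 2 /o/ → [+nasal]; 1 /n/ is itself a trigger — this domain ends here.
From /n/ at 6 rightward: 7 /b/ transparent; 8 /b/ transparent; 9 /n/ is itself a trigger — this domain ends here.
From /n/ at 6 leftward: 5 /b/ transparent; 4 /n/ is itself a trigger — this domain ends here.
From /n/ at 9 rightward: 10 /b/ transparent; 11 /a/ → [+nasal]; 12 /b/ transparent; word edge.
From /n/ at 9 leftward: 8 /b/ transparent; 7 /b/ transparent; 6 /n/ is itself a trigger — this domain ends here.
[+nasal] positions on the surface: 1 2 4 6 9 11.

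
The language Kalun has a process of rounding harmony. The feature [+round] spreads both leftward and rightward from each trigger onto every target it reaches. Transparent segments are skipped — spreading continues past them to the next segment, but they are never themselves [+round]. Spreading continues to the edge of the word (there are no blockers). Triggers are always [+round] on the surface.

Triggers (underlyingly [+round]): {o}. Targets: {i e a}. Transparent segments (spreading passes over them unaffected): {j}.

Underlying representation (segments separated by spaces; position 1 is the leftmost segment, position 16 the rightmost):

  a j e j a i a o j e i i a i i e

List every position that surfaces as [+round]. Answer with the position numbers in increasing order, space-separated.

1 3 5 6 7 8 10 11 12 13 14 15 16

From /o/ at 8 rightward: 9 /j/ transparent; 10 /e/ → [+round]; 11 /i/ → [+round]; 12 /i/ → [+round]; 13 /a/ → [+round]; 14 /i/ → [+round]; 15 /i/ → [+round]; 16 /e/ → [+round]; word edge.
From /o/ at 8 leftward: 7 /a/ → [+round]; 6 /i/ → [+round]; 5 /a/ → [+round]; 4 /j/ transparent; 3 /e/ → [+round]; 2 /j/ transparent; 1 /a/ → [+round]; word edge.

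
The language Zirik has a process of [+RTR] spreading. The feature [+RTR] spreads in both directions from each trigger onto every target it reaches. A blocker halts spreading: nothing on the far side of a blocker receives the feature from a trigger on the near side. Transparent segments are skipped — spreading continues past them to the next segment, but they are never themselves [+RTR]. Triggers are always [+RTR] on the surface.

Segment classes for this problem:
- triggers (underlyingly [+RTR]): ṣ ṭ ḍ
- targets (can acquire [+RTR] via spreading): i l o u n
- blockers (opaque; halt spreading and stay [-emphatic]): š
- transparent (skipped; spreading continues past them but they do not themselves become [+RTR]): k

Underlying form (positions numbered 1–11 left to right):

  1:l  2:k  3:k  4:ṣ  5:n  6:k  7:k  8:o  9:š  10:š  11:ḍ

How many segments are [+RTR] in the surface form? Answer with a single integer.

From /ṣ/ at 4 rightward: 5 /n/ → [+RTR]; 6 /k/ transparent; 7 /k/ transparent; 8 /o/ → [+RTR]; 9 /š/ blocks.
From /ṣ/ at 4 leftward: 3 /k/ transparent; 2 /k/ transparent; 1 /l/ → [+RTR]; word edge.
From /ḍ/ at 11 rightward: word edge.
From /ḍ/ at 11 leftward: 10 /š/ blocks.
[+RTR] positions on the surface: 1 4 5 8 11.

5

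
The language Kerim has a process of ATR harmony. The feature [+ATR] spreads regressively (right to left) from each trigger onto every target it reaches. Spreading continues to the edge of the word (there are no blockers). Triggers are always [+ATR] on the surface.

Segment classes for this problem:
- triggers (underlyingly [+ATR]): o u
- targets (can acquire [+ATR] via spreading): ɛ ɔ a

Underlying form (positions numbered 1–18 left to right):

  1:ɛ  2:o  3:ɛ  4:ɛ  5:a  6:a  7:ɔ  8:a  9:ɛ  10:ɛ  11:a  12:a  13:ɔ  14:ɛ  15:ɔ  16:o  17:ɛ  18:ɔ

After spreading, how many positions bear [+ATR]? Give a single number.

From /o/ at 2 leftward: 1 /ɛ/ → [+ATR]; word edge.
From /o/ at 16 leftward: 15 /ɔ/ → [+ATR]; 14 /ɛ/ → [+ATR]; 13 /ɔ/ → [+ATR]; 12 /a/ → [+ATR]; 11 /a/ → [+ATR]; 10 /ɛ/ → [+ATR]; 9 /ɛ/ → [+ATR]; 8 /a/ → [+ATR]; 7 /ɔ/ → [+ATR]; 6 /a/ → [+ATR]; 5 /a/ → [+ATR]; 4 /ɛ/ → [+ATR]; 3 /ɛ/ → [+ATR]; 2 /o/ is itself a trigger — this domain ends here.
Targets with no active source: positions 17 18 stay [-ATR].
[+ATR] positions on the surface: 1 2 3 4 5 6 7 8 9 10 11 12 13 14 15 16.

16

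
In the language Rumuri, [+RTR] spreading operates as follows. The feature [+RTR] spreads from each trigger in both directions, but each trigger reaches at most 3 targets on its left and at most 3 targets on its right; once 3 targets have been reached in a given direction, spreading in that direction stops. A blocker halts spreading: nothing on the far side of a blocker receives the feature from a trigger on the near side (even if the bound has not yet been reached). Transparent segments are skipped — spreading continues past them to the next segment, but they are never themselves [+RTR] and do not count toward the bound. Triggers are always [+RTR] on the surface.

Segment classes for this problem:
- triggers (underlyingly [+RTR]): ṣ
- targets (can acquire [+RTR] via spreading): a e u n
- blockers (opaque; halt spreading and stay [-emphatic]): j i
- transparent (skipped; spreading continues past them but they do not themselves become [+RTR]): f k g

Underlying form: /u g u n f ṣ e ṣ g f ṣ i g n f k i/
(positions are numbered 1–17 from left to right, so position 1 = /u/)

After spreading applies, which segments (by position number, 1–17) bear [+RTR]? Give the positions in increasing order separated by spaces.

1 3 4 6 7 8 11

From /ṣ/ at 6 rightward: 7 /e/ → [+RTR]; 8 /ṣ/ is itself a trigger — this domain ends here.
From /ṣ/ at 6 leftward: 5 /f/ transparent; 4 /n/ → [+RTR]; 3 /u/ → [+RTR]; 2 /g/ transparent; 1 /u/ → [+RTR]; bound reached.
From /ṣ/ at 8 rightward: 9 /g/ transparent; 10 /f/ transparent; 11 /ṣ/ is itself a trigger — this domain ends here.
From /ṣ/ at 8 leftward: 7 /e/ → [+RTR]; 6 /ṣ/ is itself a trigger — this domain ends here.
From /ṣ/ at 11 rightward: 12 /i/ blocks.
From /ṣ/ at 11 leftward: 10 /f/ transparent; 9 /g/ transparent; 8 /ṣ/ is itself a trigger — this domain ends here.
Target with no active source: position 14 stays [-emphatic].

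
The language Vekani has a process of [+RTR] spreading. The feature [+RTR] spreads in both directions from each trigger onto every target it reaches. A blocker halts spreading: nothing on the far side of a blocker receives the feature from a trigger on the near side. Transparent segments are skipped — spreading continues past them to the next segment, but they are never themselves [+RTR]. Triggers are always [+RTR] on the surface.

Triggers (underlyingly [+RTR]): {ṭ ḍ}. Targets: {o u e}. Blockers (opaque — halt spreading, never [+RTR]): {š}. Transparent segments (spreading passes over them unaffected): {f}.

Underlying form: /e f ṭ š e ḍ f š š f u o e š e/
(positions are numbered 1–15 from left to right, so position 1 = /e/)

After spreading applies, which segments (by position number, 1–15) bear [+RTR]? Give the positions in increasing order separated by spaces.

1 3 5 6

From /ṭ/ at 3 rightward: 4 /š/ blocks.
From /ṭ/ at 3 leftward: 2 /f/ transparent; 1 /e/ → [+RTR]; word edge.
From /ḍ/ at 6 rightward: 7 /f/ transparent; 8 /š/ blocks.
From /ḍ/ at 6 leftward: 5 /e/ → [+RTR]; 4 /š/ blocks.
Targets with no active source: positions 11 12 13 15 stay [-emphatic].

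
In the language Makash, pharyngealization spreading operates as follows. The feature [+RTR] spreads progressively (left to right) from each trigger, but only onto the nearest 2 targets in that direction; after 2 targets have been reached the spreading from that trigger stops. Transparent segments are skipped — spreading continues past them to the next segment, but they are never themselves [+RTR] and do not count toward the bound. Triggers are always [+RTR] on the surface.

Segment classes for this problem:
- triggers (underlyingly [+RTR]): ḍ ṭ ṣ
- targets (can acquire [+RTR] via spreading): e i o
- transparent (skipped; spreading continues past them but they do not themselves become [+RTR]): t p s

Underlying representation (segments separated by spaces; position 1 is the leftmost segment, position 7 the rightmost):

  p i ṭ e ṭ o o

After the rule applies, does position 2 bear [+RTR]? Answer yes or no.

no

From /ṭ/ at 3 rightward: 4 /e/ → [+RTR]; 5 /ṭ/ is itself a trigger — this domain ends here.
From /ṭ/ at 5 rightward: 6 /o/ → [+RTR]; 7 /o/ → [+RTR]; bound reached.
Target with no active source: position 2 stays [-emphatic].
[+RTR] positions on the surface: 3 4 5 6 7.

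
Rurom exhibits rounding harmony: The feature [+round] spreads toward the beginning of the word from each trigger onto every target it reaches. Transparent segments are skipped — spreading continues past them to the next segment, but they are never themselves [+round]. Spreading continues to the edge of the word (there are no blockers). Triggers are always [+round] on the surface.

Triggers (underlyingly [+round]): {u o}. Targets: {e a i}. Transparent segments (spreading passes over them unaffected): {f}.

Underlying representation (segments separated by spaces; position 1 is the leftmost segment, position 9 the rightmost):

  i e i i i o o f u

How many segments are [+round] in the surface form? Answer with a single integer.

From /o/ at 6 leftward: 5 /i/ → [+round]; 4 /i/ → [+round]; 3 /i/ → [+round]; 2 /e/ → [+round]; 1 /i/ → [+round]; word edge.
From /o/ at 7 leftward: 6 /o/ is itself a trigger — this domain ends here.
From /u/ at 9 leftward: 8 /f/ transparent; 7 /o/ is itself a trigger — this domain ends here.
[+round] positions on the surface: 1 2 3 4 5 6 7 9.

8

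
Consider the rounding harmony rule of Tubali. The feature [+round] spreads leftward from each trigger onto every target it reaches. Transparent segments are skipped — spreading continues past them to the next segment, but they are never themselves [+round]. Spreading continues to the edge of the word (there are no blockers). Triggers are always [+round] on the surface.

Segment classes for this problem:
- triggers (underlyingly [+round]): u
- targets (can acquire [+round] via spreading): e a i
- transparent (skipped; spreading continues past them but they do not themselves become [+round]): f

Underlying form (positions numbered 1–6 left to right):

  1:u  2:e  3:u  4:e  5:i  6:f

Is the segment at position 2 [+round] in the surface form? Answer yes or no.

From /u/ at 1 leftward: word edge.
From /u/ at 3 leftward: 2 /e/ → [+round]; 1 /u/ is itself a trigger — this domain ends here.
Targets with no active source: positions 4 5 stay [-round].
[+round] positions on the surface: 1 2 3.

yes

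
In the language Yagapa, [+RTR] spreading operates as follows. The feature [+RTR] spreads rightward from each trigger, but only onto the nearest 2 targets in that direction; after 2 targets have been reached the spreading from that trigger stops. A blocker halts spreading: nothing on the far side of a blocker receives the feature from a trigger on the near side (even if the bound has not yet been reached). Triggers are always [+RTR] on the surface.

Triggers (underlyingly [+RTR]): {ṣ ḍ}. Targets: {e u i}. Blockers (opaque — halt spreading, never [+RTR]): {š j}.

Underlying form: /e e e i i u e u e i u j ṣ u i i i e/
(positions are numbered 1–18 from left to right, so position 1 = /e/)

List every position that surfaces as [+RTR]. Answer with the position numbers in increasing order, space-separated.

From /ṣ/ at 13 rightward: 14 /u/ → [+RTR]; 15 /i/ → [+RTR]; bound reached.
Targets with no active source: positions 1 2 3 4 5 6 7 8 9 10 11 16 17 18 stay [-emphatic].

13 14 15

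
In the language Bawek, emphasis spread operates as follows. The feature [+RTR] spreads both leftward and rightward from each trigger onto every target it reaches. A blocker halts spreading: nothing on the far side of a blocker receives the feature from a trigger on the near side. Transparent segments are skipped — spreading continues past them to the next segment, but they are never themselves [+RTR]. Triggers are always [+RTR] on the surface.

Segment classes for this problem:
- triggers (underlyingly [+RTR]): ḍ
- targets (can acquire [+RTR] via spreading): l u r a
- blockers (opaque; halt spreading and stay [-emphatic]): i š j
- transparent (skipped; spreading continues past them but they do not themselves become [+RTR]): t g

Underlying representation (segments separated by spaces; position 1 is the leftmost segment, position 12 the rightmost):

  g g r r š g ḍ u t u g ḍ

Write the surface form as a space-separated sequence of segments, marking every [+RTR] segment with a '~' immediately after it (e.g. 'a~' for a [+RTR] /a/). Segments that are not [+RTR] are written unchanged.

From /ḍ/ at 7 rightward: 8 /u/ → [+RTR]; 9 /t/ transparent; 10 /u/ → [+RTR]; 11 /g/ transparent; 12 /ḍ/ is itself a trigger — this domain ends here.
From /ḍ/ at 7 leftward: 6 /g/ transparent; 5 /š/ blocks.
From /ḍ/ at 12 rightward: word edge.
From /ḍ/ at 12 leftward: 11 /g/ transparent; 10 /u/ → [+RTR]; 9 /t/ transparent; 8 /u/ → [+RTR]; 7 /ḍ/ is itself a trigger — this domain ends here.
Targets with no active source: positions 3 4 stay [-emphatic].
[+RTR] positions on the surface: 7 8 10 12.

g g r r š g ḍ~ u~ t u~ g ḍ~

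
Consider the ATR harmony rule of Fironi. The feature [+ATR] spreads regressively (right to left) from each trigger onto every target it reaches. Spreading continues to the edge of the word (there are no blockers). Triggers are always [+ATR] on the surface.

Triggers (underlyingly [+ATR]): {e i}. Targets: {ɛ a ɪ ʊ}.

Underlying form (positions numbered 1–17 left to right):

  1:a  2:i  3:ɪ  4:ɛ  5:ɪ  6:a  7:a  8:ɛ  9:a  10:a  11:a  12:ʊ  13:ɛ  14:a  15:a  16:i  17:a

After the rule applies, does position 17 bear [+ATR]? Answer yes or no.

no

From /i/ at 2 leftward: 1 /a/ → [+ATR]; word edge.
From /i/ at 16 leftward: 15 /a/ → [+ATR]; 14 /a/ → [+ATR]; 13 /ɛ/ → [+ATR]; 12 /ʊ/ → [+ATR]; 11 /a/ → [+ATR]; 10 /a/ → [+ATR]; 9 /a/ → [+ATR]; 8 /ɛ/ → [+ATR]; 7 /a/ → [+ATR]; 6 /a/ → [+ATR]; 5 /ɪ/ → [+ATR]; 4 /ɛ/ → [+ATR]; 3 /ɪ/ → [+ATR]; 2 /i/ is itself a trigger — this domain ends here.
Target with no active source: position 17 stays [-ATR].
[+ATR] positions on the surface: 1 2 3 4 5 6 7 8 9 10 11 12 13 14 15 16.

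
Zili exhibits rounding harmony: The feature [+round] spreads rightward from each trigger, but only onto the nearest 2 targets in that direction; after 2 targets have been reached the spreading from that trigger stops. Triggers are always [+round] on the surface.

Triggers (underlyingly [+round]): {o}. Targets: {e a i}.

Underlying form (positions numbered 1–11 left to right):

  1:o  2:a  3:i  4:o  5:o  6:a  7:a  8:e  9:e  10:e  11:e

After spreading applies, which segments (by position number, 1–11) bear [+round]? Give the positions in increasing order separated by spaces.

From /o/ at 1 rightward: 2 /a/ → [+round]; 3 /i/ → [+round]; bound reached.
From /o/ at 4 rightward: 5 /o/ is itself a trigger — this domain ends here.
From /o/ at 5 rightward: 6 /a/ → [+round]; 7 /a/ → [+round]; bound reached.
Targets with no active source: positions 8 9 10 11 stay [-round].

1 2 3 4 5 6 7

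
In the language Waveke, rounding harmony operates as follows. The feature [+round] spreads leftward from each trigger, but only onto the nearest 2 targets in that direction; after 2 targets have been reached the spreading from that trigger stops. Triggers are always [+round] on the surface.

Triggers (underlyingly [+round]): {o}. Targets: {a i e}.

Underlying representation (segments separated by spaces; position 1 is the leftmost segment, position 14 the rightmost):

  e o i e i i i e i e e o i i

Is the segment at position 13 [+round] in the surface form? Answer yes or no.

no

From /o/ at 2 leftward: 1 /e/ → [+round]; word edge.
From /o/ at 12 leftward: 11 /e/ → [+round]; 10 /e/ → [+round]; bound reached.
Targets with no active source: positions 3 4 5 6 7 8 9 13 14 stay [-round].
[+round] positions on the surface: 1 2 10 11 12.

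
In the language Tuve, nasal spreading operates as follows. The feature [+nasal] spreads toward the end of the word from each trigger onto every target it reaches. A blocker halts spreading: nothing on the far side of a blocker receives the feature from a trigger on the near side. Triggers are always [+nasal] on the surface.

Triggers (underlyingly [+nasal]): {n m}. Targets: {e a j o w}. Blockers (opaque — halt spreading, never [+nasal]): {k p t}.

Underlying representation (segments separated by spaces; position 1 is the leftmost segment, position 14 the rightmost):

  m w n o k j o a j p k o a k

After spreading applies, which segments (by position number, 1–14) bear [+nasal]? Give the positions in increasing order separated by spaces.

1 2 3 4

From /m/ at 1 rightward: 2 /w/ → [+nasal]; 3 /n/ is itself a trigger — this domain ends here.
From /n/ at 3 rightward: 4 /o/ → [+nasal]; 5 /k/ blocks.
Targets with no active source: positions 6 7 8 9 12 13 stay [-nasal].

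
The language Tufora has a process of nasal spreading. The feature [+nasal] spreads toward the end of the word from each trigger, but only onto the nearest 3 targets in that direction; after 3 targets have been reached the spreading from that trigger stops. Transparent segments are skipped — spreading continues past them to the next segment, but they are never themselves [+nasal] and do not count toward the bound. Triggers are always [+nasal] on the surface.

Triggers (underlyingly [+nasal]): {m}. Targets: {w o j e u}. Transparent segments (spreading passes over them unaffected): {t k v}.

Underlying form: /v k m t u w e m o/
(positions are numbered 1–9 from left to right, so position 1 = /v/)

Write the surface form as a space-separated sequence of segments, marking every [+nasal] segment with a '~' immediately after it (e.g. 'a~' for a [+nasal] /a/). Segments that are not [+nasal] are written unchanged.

v k m~ t u~ w~ e~ m~ o~

From /m/ at 3 rightward: 4 /t/ transparent; 5 /u/ → [+nasal]; 6 /w/ → [+nasal]; 7 /e/ → [+nasal]; bound reached.
From /m/ at 8 rightward: 9 /o/ → [+nasal]; word edge.
[+nasal] positions on the surface: 3 5 6 7 8 9.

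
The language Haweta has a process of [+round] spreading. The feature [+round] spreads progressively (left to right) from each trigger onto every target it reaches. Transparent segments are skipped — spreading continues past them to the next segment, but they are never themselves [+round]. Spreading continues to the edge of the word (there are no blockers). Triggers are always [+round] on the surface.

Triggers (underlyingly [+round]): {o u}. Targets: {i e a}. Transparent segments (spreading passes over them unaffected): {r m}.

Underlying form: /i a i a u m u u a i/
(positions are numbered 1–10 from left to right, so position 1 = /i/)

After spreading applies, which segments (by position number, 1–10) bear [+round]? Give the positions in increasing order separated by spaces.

5 7 8 9 10

From /u/ at 5 rightward: 6 /m/ transparent; 7 /u/ is itself a trigger — this domain ends here.
From /u/ at 7 rightward: 8 /u/ is itself a trigger — this domain ends here.
From /u/ at 8 rightward: 9 /a/ → [+round]; 10 /i/ → [+round]; word edge.
Targets with no active source: positions 1 2 3 4 stay [-round].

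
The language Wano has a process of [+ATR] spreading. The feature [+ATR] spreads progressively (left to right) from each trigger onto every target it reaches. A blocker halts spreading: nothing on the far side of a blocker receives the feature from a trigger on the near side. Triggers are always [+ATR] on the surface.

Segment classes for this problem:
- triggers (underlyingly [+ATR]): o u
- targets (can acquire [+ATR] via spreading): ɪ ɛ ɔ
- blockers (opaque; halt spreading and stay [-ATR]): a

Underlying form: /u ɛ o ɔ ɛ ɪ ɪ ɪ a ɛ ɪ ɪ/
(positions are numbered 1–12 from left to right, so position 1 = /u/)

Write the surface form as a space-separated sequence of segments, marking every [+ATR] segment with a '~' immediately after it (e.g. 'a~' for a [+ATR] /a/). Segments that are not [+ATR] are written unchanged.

From /u/ at 1 rightward: 2 /ɛ/ → [+ATR]; 3 /o/ is itself a trigger — this domain ends here.
From /o/ at 3 rightward: 4 /ɔ/ → [+ATR]; 5 /ɛ/ → [+ATR]; 6 /ɪ/ → [+ATR]; 7 /ɪ/ → [+ATR]; 8 /ɪ/ → [+ATR]; 9 /a/ blocks.
Targets with no active source: positions 10 11 12 stay [-ATR].
[+ATR] positions on the surface: 1 2 3 4 5 6 7 8.

u~ ɛ~ o~ ɔ~ ɛ~ ɪ~ ɪ~ ɪ~ a ɛ ɪ ɪ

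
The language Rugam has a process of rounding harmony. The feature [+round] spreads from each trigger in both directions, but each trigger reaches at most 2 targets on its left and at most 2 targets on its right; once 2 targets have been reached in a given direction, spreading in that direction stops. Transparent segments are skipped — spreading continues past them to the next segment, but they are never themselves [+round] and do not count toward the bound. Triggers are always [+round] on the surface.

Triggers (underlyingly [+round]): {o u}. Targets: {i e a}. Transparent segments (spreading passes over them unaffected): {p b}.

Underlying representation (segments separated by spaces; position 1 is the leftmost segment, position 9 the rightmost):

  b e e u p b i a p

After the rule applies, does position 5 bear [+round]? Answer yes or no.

no

From /u/ at 4 rightward: 5 /p/ transparent; 6 /b/ transparent; 7 /i/ → [+round]; 8 /a/ → [+round]; bound reached.
From /u/ at 4 leftward: 3 /e/ → [+round]; 2 /e/ → [+round]; bound reached.
[+round] positions on the surface: 2 3 4 7 8.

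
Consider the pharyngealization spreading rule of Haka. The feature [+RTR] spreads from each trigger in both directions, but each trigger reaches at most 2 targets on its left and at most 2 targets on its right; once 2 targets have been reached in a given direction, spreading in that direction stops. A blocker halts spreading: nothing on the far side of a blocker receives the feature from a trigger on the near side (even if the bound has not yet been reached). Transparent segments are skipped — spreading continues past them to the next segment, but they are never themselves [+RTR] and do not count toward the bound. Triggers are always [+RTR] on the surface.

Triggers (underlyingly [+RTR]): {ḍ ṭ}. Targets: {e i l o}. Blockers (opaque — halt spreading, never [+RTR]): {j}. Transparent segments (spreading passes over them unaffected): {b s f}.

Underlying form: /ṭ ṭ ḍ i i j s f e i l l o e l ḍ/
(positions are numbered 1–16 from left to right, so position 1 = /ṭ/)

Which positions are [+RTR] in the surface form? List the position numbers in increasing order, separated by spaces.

From /ṭ/ at 1 rightward: 2 /ṭ/ is itself a trigger — this domain ends here.
From /ṭ/ at 1 leftward: word edge.
From /ṭ/ at 2 rightward: 3 /ḍ/ is itself a trigger — this domain ends here.
From /ṭ/ at 2 leftward: 1 /ṭ/ is itself a trigger — this domain ends here.
From /ḍ/ at 3 rightward: 4 /i/ → [+RTR]; 5 /i/ → [+RTR]; bound reached.
From /ḍ/ at 3 leftward: 2 /ṭ/ is itself a trigger — this domain ends here.
From /ḍ/ at 16 rightward: word edge.
From /ḍ/ at 16 leftward: 15 /l/ → [+RTR]; 14 /e/ → [+RTR]; bound reached.
Targets with no active source: positions 9 10 11 12 13 stay [-emphatic].

1 2 3 4 5 14 15 16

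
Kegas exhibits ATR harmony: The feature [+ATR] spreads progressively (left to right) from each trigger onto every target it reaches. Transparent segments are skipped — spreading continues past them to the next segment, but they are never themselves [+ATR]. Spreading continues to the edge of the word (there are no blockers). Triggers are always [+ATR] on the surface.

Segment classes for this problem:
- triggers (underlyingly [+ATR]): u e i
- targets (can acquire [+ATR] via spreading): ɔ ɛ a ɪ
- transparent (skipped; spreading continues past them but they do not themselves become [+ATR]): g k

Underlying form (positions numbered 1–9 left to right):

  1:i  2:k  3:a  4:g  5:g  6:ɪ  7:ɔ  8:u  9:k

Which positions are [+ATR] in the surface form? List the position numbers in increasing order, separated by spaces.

From /i/ at 1 rightward: 2 /k/ transparent; 3 /a/ → [+ATR]; 4 /g/ transparent; 5 /g/ transparent; 6 /ɪ/ → [+ATR]; 7 /ɔ/ → [+ATR]; 8 /u/ is itself a trigger — this domain ends here.
From /u/ at 8 rightward: 9 /k/ transparent; word edge.

1 3 6 7 8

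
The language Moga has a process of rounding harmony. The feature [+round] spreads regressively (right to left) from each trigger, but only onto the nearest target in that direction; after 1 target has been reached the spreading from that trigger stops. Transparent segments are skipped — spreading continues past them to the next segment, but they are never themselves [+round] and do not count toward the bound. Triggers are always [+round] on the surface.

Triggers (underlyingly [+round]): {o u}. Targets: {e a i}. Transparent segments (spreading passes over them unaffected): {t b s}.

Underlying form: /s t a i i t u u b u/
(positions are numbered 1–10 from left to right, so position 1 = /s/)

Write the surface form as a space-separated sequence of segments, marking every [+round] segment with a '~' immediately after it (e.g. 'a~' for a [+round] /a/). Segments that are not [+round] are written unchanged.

From /u/ at 7 leftward: 6 /t/ transparent; 5 /i/ → [+round]; bound reached.
From /u/ at 8 leftward: 7 /u/ is itself a trigger — this domain ends here.
From /u/ at 10 leftward: 9 /b/ transparent; 8 /u/ is itself a trigger — this domain ends here.
Targets with no active source: positions 3 4 stay [-round].
[+round] positions on the surface: 5 7 8 10.

s t a i i~ t u~ u~ b u~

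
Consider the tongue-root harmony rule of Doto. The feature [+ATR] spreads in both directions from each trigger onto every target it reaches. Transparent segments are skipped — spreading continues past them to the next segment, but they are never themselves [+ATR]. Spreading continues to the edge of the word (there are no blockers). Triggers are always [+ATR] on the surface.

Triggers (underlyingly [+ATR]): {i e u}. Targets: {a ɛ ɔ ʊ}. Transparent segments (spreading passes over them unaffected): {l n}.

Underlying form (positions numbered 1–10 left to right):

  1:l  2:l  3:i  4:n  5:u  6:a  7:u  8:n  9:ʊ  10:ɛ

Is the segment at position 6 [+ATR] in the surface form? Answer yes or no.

yes

From /i/ at 3 rightward: 4 /n/ transparent; 5 /u/ is itself a trigger — this domain ends here.
From /i/ at 3 leftward: 2 /l/ transparent; 1 /l/ transparent; word edge.
From /u/ at 5 rightward: 6 /a/ → [+ATR]; 7 /u/ is itself a trigger — this domain ends here.
From /u/ at 5 leftward: 4 /n/ transparent; 3 /i/ is itself a trigger — this domain ends here.
From /u/ at 7 rightward: 8 /n/ transparent; 9 /ʊ/ → [+ATR]; 10 /ɛ/ → [+ATR]; word edge.
From /u/ at 7 leftward: 6 /a/ → [+ATR]; 5 /u/ is itself a trigger — this domain ends here.
[+ATR] positions on the surface: 3 5 6 7 9 10.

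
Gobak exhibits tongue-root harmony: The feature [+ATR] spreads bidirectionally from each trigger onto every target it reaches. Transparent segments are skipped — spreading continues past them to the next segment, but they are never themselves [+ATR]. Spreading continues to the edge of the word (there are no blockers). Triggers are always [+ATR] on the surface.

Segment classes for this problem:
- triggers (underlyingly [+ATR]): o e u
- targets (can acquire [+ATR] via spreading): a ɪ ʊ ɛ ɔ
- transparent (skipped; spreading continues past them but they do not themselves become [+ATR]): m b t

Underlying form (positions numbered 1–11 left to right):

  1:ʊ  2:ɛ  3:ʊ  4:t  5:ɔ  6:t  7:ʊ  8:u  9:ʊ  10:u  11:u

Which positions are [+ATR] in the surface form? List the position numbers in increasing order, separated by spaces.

1 2 3 5 7 8 9 10 11

From /u/ at 8 rightward: 9 /ʊ/ → [+ATR]; 10 /u/ is itself a trigger — this domain ends here.
From /u/ at 8 leftward: 7 /ʊ/ → [+ATR]; 6 /t/ transparent; 5 /ɔ/ → [+ATR]; 4 /t/ transparent; 3 /ʊ/ → [+ATR]; 2 /ɛ/ → [+ATR]; 1 /ʊ/ → [+ATR]; word edge.
From /u/ at 10 rightward: 11 /u/ is itself a trigger — this domain ends here.
From /u/ at 10 leftward: 9 /ʊ/ → [+ATR]; 8 /u/ is itself a trigger — this domain ends here.
From /u/ at 11 rightward: word edge.
From /u/ at 11 leftward: 10 /u/ is itself a trigger — this domain ends here.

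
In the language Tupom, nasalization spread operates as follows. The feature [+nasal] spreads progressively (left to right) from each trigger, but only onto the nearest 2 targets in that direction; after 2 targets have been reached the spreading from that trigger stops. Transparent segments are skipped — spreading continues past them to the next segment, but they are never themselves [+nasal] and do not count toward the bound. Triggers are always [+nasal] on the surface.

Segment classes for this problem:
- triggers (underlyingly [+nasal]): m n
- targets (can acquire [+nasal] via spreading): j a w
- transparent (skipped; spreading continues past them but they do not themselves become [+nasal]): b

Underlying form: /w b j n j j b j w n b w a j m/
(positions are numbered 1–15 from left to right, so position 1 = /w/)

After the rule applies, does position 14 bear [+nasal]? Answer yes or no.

no

From /n/ at 4 rightward: 5 /j/ → [+nasal]; 6 /j/ → [+nasal]; bound reached.
From /n/ at 10 rightward: 11 /b/ transparent; 12 /w/ → [+nasal]; 13 /a/ → [+nasal]; bound reached.
From /m/ at 15 rightward: word edge.
Targets with no active source: positions 1 3 8 9 14 stay [-nasal].
[+nasal] positions on the surface: 4 5 6 10 12 13 15.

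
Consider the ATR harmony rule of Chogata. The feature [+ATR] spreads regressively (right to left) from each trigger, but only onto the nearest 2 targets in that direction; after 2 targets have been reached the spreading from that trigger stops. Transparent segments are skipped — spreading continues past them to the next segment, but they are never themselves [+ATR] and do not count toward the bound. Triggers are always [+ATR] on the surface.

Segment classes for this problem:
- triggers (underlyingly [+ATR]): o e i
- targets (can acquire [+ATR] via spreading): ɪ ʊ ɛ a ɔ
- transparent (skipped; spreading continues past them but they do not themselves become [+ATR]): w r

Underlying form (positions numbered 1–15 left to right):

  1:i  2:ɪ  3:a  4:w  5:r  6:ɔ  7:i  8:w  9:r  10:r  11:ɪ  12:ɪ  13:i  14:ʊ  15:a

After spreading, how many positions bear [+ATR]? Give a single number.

7

From /i/ at 1 leftward: word edge.
From /i/ at 7 leftward: 6 /ɔ/ → [+ATR]; 5 /r/ transparent; 4 /w/ transparent; 3 /a/ → [+ATR]; bound reached.
From /i/ at 13 leftward: 12 /ɪ/ → [+ATR]; 11 /ɪ/ → [+ATR]; bound reached.
Targets with no active source: positions 2 14 15 stay [-ATR].
[+ATR] positions on the surface: 1 3 6 7 11 12 13.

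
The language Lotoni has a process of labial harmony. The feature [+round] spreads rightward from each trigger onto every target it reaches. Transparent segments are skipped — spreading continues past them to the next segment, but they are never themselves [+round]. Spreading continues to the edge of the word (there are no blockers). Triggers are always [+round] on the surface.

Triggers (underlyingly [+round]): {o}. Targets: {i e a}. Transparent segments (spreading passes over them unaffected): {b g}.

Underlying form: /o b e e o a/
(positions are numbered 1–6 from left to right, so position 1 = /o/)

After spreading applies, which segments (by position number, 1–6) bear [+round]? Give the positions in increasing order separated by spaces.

1 3 4 5 6

From /o/ at 1 rightward: 2 /b/ transparent; 3 /e/ → [+round]; 4 /e/ → [+round]; 5 /o/ is itself a trigger — this domain ends here.
From /o/ at 5 rightward: 6 /a/ → [+round]; word edge.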